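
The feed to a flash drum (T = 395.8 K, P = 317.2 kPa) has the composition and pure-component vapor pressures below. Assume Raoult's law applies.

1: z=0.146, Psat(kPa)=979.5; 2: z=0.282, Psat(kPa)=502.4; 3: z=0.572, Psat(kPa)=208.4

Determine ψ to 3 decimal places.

ψ = 0.636

Raoult's law: Kᵢ = Pᵢˢᵃᵗ/P = Pᵢˢᵃᵗ/317.2.
  K_1 = 979.5/317.2 = 3.08796, K_2 = 502.4/317.2 = 1.58386, K_3 = 208.4/317.2 = 0.65700
Material balance + equilibrium reduce to Σ zᵢ(Kᵢ−1)/(1+ψ(Kᵢ−1)) = 0.
Check two-phase: ΣzᵢKᵢ = 1.273 > 1 and Σzᵢ/Kᵢ = 1.096 > 1, so g(0) = 0.273 > 0 and g(1) = -0.096 < 0.
Newton iteration, ψ⁰ = 0.33:
  ψ = 0.330: g = 0.0973, g' = -0.376 → ψ = 0.589
  ψ = 0.589: g = 0.0135, g' = -0.287 → ψ = 0.636
Converged at ψ = 0.636.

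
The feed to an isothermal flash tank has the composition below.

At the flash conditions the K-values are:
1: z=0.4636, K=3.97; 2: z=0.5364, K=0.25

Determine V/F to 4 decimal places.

Material balance + equilibrium reduce to Σ zᵢ(Kᵢ−1)/(1+V/F(Kᵢ−1)) = 0.
g(0) = ΣzᵢKᵢ − 1 = 0.9746 and g(1) = 1 − Σzᵢ/Kᵢ = -1.2624, so a root lies in (0, 1).
Newton iteration, V/F⁰ = 0.69:
  V/F = 0.6900: g = -0.38224, g' = -1.7358 → V/F = 0.4698
  V/F = 0.4698: g = -0.04633, g' = -1.4321 → V/F = 0.4374
  V/F = 0.4374: g = 0.00012, g' = -1.4419 → V/F = 0.4375
Converged at V/F = 0.4375.

V/F = 0.4375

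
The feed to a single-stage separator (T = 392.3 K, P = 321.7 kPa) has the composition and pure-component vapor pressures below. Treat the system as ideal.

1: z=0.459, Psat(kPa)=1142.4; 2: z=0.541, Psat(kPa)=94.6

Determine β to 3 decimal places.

Raoult's law: Kᵢ = Pᵢˢᵃᵗ/P = Pᵢˢᵃᵗ/321.7.
  K_1 = 1142.4/321.7 = 3.55113, K_2 = 94.6/321.7 = 0.29406
Binary case is linear: z₁(K₁−1)(1+β(K₂−1)) + z₂(K₂−1)(1+β(K₁−1)) = 0
⇒ β = [z₁(K₁−1)+z₂(K₂−1)] / [−(K₁−1)(K₂−1)] = 0.7891/1.8009 = 0.438

β = 0.438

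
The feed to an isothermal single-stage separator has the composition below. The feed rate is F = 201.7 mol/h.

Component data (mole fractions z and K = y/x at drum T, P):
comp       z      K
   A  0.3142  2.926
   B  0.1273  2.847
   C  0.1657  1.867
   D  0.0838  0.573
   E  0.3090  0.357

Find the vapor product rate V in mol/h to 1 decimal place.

Material balance + equilibrium reduce to Σ zᵢ(Kᵢ−1)/(1+ψ(Kᵢ−1)) = 0.
Feasibility: ΣzᵢKᵢ = 1.7495, Σzᵢ/Kᵢ = 1.2526 — both > 1, two phases present.
Newton–Raphson from ψ = 0.61:
  ψ = 0.6100: g = 0.10748, g' = -0.7695 → ψ = 0.7497
  ψ = 0.7497: g = -0.00293, g' = -0.8265 → ψ = 0.7461
Converged at ψ = 0.7461.
Then V = ψ·F = 0.7461·201.7 = 150.5 mol/h and L = F − V = 51.2 mol/h.

V = 150.5 mol/h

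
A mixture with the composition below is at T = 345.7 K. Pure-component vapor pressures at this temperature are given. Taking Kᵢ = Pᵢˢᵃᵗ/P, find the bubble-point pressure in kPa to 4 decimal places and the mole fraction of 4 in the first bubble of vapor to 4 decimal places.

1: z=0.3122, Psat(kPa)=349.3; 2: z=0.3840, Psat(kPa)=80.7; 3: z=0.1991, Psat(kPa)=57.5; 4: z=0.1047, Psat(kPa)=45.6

At the bubble point ψ → 0, so ΣzᵢKᵢ = 1 with Kᵢ = Pᵢˢᵃᵗ/P ⇒ P = ΣzᵢPᵢˢᵃᵗ.
P = 0.3122·349.3 + 0.3840·80.7 + 0.1991·57.5 + 0.1047·45.6 = 156.2628 kPa
yᵢ = zᵢPᵢˢᵃᵗ/P ⇒ y_4 = 0.1047·45.6/156.2628 = 0.0306

Pbub = 156.2628 kPa, y_4 = 0.0306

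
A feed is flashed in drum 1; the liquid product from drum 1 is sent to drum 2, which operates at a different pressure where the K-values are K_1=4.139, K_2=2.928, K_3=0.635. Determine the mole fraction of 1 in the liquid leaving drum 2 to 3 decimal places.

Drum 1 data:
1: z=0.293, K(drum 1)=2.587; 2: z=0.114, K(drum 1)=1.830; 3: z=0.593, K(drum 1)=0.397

Drum 1:
Material balance + equilibrium reduce to Σ zᵢ(Kᵢ−1)/(1+ψ₁(Kᵢ−1)) = 0.
Check two-phase: ΣzᵢKᵢ = 1.202 > 1 and Σzᵢ/Kᵢ = 1.669 > 1, so g(0) = 0.202 > 0 and g(1) = -0.669 < 0.
Newton iteration, ψ₁⁰ = 0.46:
  ψ₁ = 0.460: g = -0.1576, g' = -0.701 → ψ₁ = 0.235
  ψ₁ = 0.235: g = 0.0012, g' = -0.739 → ψ₁ = 0.237
Converged at ψ₁ = 0.237.
Drum-1 compositions:
  1: x = 0.213, y = 0.551
  2: x = 0.095, y = 0.174
  3: x = 0.692, y = 0.275
Drum-2 feed = drum-1 liquid: z₂ = (0.2130, 0.0953, 0.6917).
Drum 2:
Let ψ₂ = V/F and solve Σ zᵢ(Kᵢ−1)/(1+ψ₂(Kᵢ−1)) = 0.
g(0) = ΣzᵢKᵢ − 1 = 0.600 and g(1) = 1 − Σzᵢ/Kᵢ = -0.173, so a root lies in (0, 1).
Newton iteration, ψ₂⁰ = 0.68:
  ψ₂ = 0.680: g = -0.0430, g' = -0.443 → ψ₂ = 0.583
  ψ₂ = 0.583: g = 0.0021, g' = -0.489 → ψ₂ = 0.587
Converged at ψ₂ = 0.587.
  1: x = 0.075, y = 0.310
  2: x = 0.045, y = 0.131
  3: x = 0.880, y = 0.559

x_1 (drum 2) = 0.075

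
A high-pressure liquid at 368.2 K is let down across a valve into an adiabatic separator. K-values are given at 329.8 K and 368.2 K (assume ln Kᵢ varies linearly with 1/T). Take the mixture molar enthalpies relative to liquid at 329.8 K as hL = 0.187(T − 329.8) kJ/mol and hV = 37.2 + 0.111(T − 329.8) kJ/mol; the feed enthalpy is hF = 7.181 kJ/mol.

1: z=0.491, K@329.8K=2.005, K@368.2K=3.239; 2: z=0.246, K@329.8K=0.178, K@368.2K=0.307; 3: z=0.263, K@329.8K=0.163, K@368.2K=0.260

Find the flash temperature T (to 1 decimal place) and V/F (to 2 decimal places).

Adiabatic flash: solve Rachford–Rice at each trial T, then check hF = ψ·hV(T) + (1−ψ)·hL(T).
  T = 329.8 K: K = (2.005, 0.178, 0.163), RR gives ψ = 0.085, H_out = 3.172 kJ/mol
  T = 368.2 K: K = (3.239, 0.307, 0.260), RR gives ψ = 0.457, H_out = 22.842 kJ/mol
  T = 349.0 K: K = (2.582, 0.237, 0.209), RR gives ψ = 0.310, H_out = 14.659 kJ/mol
  T = 339.4 K: K = (2.284, 0.206, 0.185), RR gives ψ = 0.214, H_out = 9.585 kJ/mol
  T = 334.6 K: K = (2.142, 0.192, 0.174), RR gives ψ = 0.155, H_out = 6.600 kJ/mol
  T = 337.0 K: K = (2.212, 0.199, 0.179), RR gives ψ = 0.185, H_out = 8.140 kJ/mol
Linear interpolation between T = 334.6 (H_out = 6.600) and T = 337.0 (H_out = 8.140) on hF = 7.181 gives T ≈ 335.5 K, at which ψ = 0.17.

T = 335.5 K, V/F = 0.17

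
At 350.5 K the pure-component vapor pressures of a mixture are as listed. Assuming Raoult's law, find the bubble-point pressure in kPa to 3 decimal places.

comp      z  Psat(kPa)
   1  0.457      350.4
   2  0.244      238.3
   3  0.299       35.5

Pbub = 228.893 kPa

At the bubble point ψ → 0, so ΣzᵢKᵢ = 1 with Kᵢ = Pᵢˢᵃᵗ/P ⇒ P = ΣzᵢPᵢˢᵃᵗ.
P = 0.457·350.4 + 0.244·238.3 + 0.299·35.5 = 228.893 kPa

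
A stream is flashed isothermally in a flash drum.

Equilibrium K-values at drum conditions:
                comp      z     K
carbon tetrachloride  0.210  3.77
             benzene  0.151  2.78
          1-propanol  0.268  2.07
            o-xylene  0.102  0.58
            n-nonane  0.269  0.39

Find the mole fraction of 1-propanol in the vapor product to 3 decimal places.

y_1-propanol = 0.286

Let ψ = V/F and solve Σ zᵢ(Kᵢ−1)/(1+ψ(Kᵢ−1)) = 0.
Feasibility: ΣzᵢKᵢ = 1.930, Σzᵢ/Kᵢ = 1.105 — both > 1, two phases present.
Newton iteration, ψ⁰ = 0.5:
  ψ = 0.500: g = 0.2826, g' = -0.783 → ψ = 0.861
  ψ = 0.861: g = 0.0148, g' = -0.786 → ψ = 0.879
Converged at ψ = 0.879.
Compositions from xᵢ = zᵢ/(1+ψ(Kᵢ−1)), yᵢ = Kᵢxᵢ:
  carbon tetrachloride: x = 0.061, y = 0.230
  benzene: x = 0.059, y = 0.164
  1-propanol: x = 0.138, y = 0.286
  o-xylene: x = 0.162, y = 0.094
  n-nonane: x = 0.580, y = 0.226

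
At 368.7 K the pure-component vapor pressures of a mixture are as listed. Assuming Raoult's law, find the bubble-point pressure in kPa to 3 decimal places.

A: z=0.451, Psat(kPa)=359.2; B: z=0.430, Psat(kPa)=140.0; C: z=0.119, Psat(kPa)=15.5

At the bubble point ψ → 0, so ΣzᵢKᵢ = 1 with Kᵢ = Pᵢˢᵃᵗ/P ⇒ P = ΣzᵢPᵢˢᵃᵗ.
P = 0.451·359.2 + 0.430·140.0 + 0.119·15.5 = 224.044 kPa

Pbub = 224.044 kPa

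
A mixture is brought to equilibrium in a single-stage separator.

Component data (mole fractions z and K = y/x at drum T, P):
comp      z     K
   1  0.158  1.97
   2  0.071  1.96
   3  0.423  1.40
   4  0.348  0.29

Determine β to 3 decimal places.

Rachford–Rice: g(β) = Σ zᵢ(Kᵢ−1)/(1+β(Kᵢ−1)) = 0.
Feasibility: ΣzᵢKᵢ = 1.144, Σzᵢ/Kᵢ = 1.619 — both > 1, two phases present.
Iterate (Newton) starting at β = 0.69:
  β = 0.690: g = -0.2190, g' = -0.793 → β = 0.414
  β = 0.414: g = -0.0466, g' = -0.511 → β = 0.323
  β = 0.323: g = -0.0019, g' = -0.473 → β = 0.319
Converged at β = 0.319.

β = 0.319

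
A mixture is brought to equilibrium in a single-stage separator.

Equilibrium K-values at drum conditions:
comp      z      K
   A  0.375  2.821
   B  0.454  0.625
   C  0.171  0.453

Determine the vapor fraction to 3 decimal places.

Material balance + equilibrium reduce to Σ zᵢ(Kᵢ−1)/(1+ψ(Kᵢ−1)) = 0.
Feasibility: ΣzᵢKᵢ = 1.419, Σzᵢ/Kᵢ = 1.237 — both > 1, two phases present.
Iterate (Newton) starting at ψ = 0.5:
  ψ = 0.500: g = 0.0191, g' = -0.534 → ψ = 0.536
Converged at ψ = 0.536.

ψ = 0.536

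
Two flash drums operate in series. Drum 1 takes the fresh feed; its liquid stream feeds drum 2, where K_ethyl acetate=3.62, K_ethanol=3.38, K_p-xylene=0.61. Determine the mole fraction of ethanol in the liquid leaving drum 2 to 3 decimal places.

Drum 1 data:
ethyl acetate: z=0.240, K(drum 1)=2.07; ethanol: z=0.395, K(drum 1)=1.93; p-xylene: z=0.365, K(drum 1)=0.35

Drum 1:
Material balance + equilibrium reduce to Σ zᵢ(Kᵢ−1)/(1+ψ₁(Kᵢ−1)) = 0.
g(0) = ΣzᵢKᵢ − 1 = 0.387 and g(1) = 1 − Σzᵢ/Kᵢ = -0.363, so a root lies in (0, 1).
Iterate (Newton) starting at ψ₁ = 0.5:
  ψ₁ = 0.500: g = 0.0666, g' = -0.614 → ψ₁ = 0.608
  ψ₁ = 0.608: g = -0.0023, g' = -0.662 → ψ₁ = 0.605
Converged at ψ₁ = 0.605.
Drum-1 compositions:
  ethyl acetate: x = 0.146, y = 0.302
  ethanol: x = 0.253, y = 0.488
  p-xylene: x = 0.602, y = 0.211
Drum-2 feed = drum-1 liquid: z₂ = (0.1457, 0.2528, 0.6015).
Drum 2:
Let ψ₂ = V/F and solve Σ zᵢ(Kᵢ−1)/(1+ψ₂(Kᵢ−1)) = 0.
Check two-phase: ΣzᵢKᵢ = 1.749 > 1 and Σzᵢ/Kᵢ = 1.101 > 1, so g(0) = 0.749 > 0 and g(1) = -0.101 < 0.
Iterate (Newton) starting at ψ₂ = 0.52:
  ψ₂ = 0.520: g = 0.1362, g' = -0.609 → ψ₂ = 0.744
  ψ₂ = 0.744: g = 0.0163, g' = -0.483 → ψ₂ = 0.777
  ψ₂ = 0.777: g = 0.0002, g' = -0.473 → ψ₂ = 0.778
Converged at ψ₂ = 0.778.
  ethyl acetate: x = 0.048, y = 0.174
  ethanol: x = 0.089, y = 0.300
  p-xylene: x = 0.863, y = 0.527

x_ethanol (drum 2) = 0.089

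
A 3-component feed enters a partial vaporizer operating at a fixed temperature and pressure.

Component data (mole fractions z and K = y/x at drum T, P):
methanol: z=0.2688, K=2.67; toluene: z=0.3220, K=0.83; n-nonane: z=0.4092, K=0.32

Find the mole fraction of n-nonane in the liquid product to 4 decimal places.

x_n-nonane = 0.4524

Rachford–Rice: g(ψ) = Σ zᵢ(Kᵢ−1)/(1+ψ(Kᵢ−1)) = 0.
Check two-phase: ΣzᵢKᵢ = 1.1159 > 1 and Σzᵢ/Kᵢ = 1.7674 > 1, so g(0) = 0.1159 > 0 and g(1) = -0.7674 < 0.
Newton–Raphson from ψ = 0.36:
  ψ = 0.3600: g = -0.14641, g' = -0.6347 → ψ = 0.1293
  ψ = 0.1293: g = 0.00811, g' = -0.7442 → ψ = 0.1402
  ψ = 0.1402: g = 0.00006, g' = -0.7331 → ψ = 0.1403
Converged at ψ = 0.1403.
Compositions from xᵢ = zᵢ/(1+ψ(Kᵢ−1)), yᵢ = Kᵢxᵢ:
  methanol: x = 0.2178, y = 0.5815
  toluene: x = 0.3299, y = 0.2738
  n-nonane: x = 0.4524, y = 0.1448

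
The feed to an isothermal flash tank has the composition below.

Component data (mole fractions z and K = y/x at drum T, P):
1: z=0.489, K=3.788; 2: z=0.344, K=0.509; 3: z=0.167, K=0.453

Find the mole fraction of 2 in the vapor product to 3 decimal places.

Material balance + equilibrium reduce to Σ zᵢ(Kᵢ−1)/(1+β(Kᵢ−1)) = 0.
Check two-phase: ΣzᵢKᵢ = 2.103 > 1 and Σzᵢ/Kᵢ = 1.174 > 1, so g(0) = 1.103 > 0 and g(1) = -0.174 < 0.
Newton iteration, β⁰ = 0.31:
  β = 0.310: g = 0.4221, g' = -1.281 → β = 0.639
  β = 0.639: g = 0.1033, g' = -0.785 → β = 0.771
  β = 0.771: g = 0.0032, g' = -0.747 → β = 0.775
Converged at β = 0.775.
Compositions from xᵢ = zᵢ/(1+β(Kᵢ−1)), yᵢ = Kᵢxᵢ:
  1: x = 0.155, y = 0.586
  2: x = 0.555, y = 0.283
  3: x = 0.290, y = 0.131

y_2 = 0.283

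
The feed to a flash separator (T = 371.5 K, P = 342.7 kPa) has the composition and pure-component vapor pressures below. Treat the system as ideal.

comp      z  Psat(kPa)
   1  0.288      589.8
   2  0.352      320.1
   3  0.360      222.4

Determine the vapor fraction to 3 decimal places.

ψ = 0.337

Raoult's law: Kᵢ = Pᵢˢᵃᵗ/P = Pᵢˢᵃᵗ/342.7.
  K_1 = 589.8/342.7 = 1.72104, K_2 = 320.1/342.7 = 0.93405, K_3 = 222.4/342.7 = 0.64896
Rachford–Rice: g(ψ) = Σ zᵢ(Kᵢ−1)/(1+ψ(Kᵢ−1)) = 0.
Check two-phase: ΣzᵢKᵢ = 1.058 > 1 and Σzᵢ/Kᵢ = 1.099 > 1, so g(0) = 0.058 > 0 and g(1) = -0.099 < 0.
Iterate (Newton) starting at ψ = 0.42:
  ψ = 0.420: g = -0.0127, g' = -0.151 → ψ = 0.336
  ψ = 0.336: g = 0.0002, g' = -0.156 → ψ = 0.337
Converged at ψ = 0.337.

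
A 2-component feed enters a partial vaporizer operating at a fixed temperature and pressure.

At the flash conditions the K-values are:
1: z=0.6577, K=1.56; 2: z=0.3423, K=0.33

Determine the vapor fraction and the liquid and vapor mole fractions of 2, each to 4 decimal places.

ψ = 0.3704, x_2 = 0.4553, y_2 = 0.1502

Material balance + equilibrium reduce to Σ zᵢ(Kᵢ−1)/(1+ψ(Kᵢ−1)) = 0.
Check two-phase: ΣzᵢKᵢ = 1.1390 > 1 and Σzᵢ/Kᵢ = 1.4589 > 1, so g(0) = 0.1390 > 0 and g(1) = -0.4589 < 0.
Newton iteration, ψ⁰ = 0.5:
  ψ = 0.5000: g = -0.05713, g' = -0.4734 → ψ = 0.3793
  ψ = 0.3793: g = -0.00370, g' = -0.4165 → ψ = 0.3704
Converged at ψ = 0.3704.
Compositions from xᵢ = zᵢ/(1+ψ(Kᵢ−1)), yᵢ = Kᵢxᵢ:
  1: x = 0.5447, y = 0.8498
  2: x = 0.4553, y = 0.1502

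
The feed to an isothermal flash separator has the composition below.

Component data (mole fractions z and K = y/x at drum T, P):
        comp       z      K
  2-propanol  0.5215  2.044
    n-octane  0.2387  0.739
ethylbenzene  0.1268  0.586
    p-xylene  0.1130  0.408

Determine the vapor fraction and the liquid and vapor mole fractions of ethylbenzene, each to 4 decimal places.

ψ = 0.8317, x_ethylbenzene = 0.1934, y_ethylbenzene = 0.1133

Material balance + equilibrium reduce to Σ zᵢ(Kᵢ−1)/(1+ψ(Kᵢ−1)) = 0.
Feasibility: ΣzᵢKᵢ = 1.3628, Σzᵢ/Kᵢ = 1.0715 — both > 1, two phases present.
Newton–Raphson from ψ = 0.5:
  ψ = 0.5000: g = 0.12485, g' = -0.3813 → ψ = 0.8274
  ψ = 0.8274: g = 0.00169, g' = -0.3925 → ψ = 0.8317
Converged at ψ = 0.8317.
Compositions from xᵢ = zᵢ/(1+ψ(Kᵢ−1)), yᵢ = Kᵢxᵢ:
  2-propanol: x = 0.2791, y = 0.5705
  n-octane: x = 0.3049, y = 0.2253
  ethylbenzene: x = 0.1934, y = 0.1133
  p-xylene: x = 0.2226, y = 0.0908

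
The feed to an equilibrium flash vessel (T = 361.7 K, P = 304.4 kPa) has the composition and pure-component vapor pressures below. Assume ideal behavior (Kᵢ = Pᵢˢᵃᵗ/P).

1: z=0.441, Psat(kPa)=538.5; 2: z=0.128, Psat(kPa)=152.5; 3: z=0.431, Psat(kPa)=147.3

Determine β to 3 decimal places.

Raoult's law: Kᵢ = Pᵢˢᵃᵗ/P = Pᵢˢᵃᵗ/304.4.
  K_1 = 538.5/304.4 = 1.76905, K_2 = 152.5/304.4 = 0.50099, K_3 = 147.3/304.4 = 0.48390
Let β = V/F and solve Σ zᵢ(Kᵢ−1)/(1+β(Kᵢ−1)) = 0.
g(0) = ΣzᵢKᵢ − 1 = 0.053 and g(1) = 1 − Σzᵢ/Kᵢ = -0.395, so a root lies in (0, 1).
Iterate (Newton) starting at β = 0.5:
  β = 0.500: g = -0.1400, g' = -0.401 → β = 0.151
  β = 0.151: g = -0.0065, g' = -0.382 → β = 0.134
Converged at β = 0.134.

β = 0.134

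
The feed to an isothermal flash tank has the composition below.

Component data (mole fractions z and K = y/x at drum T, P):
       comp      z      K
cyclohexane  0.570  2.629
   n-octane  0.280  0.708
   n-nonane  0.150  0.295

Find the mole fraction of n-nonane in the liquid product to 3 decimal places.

x_n-nonane = 0.389

Material balance + equilibrium reduce to Σ zᵢ(Kᵢ−1)/(1+ψ(Kᵢ−1)) = 0.
g(0) = ΣzᵢKᵢ − 1 = 0.741 and g(1) = 1 − Σzᵢ/Kᵢ = -0.121, so a root lies in (0, 1).
Iterate (Newton) starting at ψ = 0.5:
  ψ = 0.500: g = 0.2527, g' = -0.670 → ψ = 0.877
  ψ = 0.877: g = -0.0047, g' = -0.811 → ψ = 0.871
Converged at ψ = 0.871.
Compositions from xᵢ = zᵢ/(1+ψ(Kᵢ−1)), yᵢ = Kᵢxᵢ:
  cyclohexane: x = 0.236, y = 0.619
  n-octane: x = 0.376, y = 0.266
  n-nonane: x = 0.389, y = 0.115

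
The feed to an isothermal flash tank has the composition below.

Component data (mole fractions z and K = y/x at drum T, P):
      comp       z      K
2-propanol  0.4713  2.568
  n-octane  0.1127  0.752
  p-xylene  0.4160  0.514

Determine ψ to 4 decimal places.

ψ = 0.7242

Let ψ = V/F and solve Σ zᵢ(Kᵢ−1)/(1+ψ(Kᵢ−1)) = 0.
Feasibility: ΣzᵢKᵢ = 1.5089, Σzᵢ/Kᵢ = 1.1427 — both > 1, two phases present.
Newton iteration, ψ⁰ = 0.53:
  ψ = 0.5300: g = 0.09910, g' = -0.5331 → ψ = 0.7159
  ψ = 0.7159: g = 0.00414, g' = -0.4985 → ψ = 0.7242
Converged at ψ = 0.7242.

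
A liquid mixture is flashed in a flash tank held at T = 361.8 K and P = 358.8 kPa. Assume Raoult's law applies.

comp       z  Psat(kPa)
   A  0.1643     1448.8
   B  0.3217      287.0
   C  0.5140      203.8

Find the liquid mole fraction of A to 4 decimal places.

Raoult's law: Kᵢ = Pᵢˢᵃᵗ/P = Pᵢˢᵃᵗ/358.8.
  K_A = 1448.8/358.8 = 4.037904, K_B = 287.0/358.8 = 0.799889, K_C = 203.8/358.8 = 0.568004
Newton–Raphson from ψ = 0.67:
  ψ = 0.6700: g = -0.22240, g' = -0.3717 → ψ = 0.0717
  ψ = 0.0717: g = 0.11537, g' = -1.1377 → ψ = 0.1731
  ψ = 0.1731: g = 0.02041, g' = -0.7771 → ψ = 0.1994
  ψ = 0.1994: g = 0.00081, g' = -0.7169 → ψ = 0.2005
Converged at ψ = 0.2005.
Compositions from xᵢ = zᵢ/(1+ψ(Kᵢ−1)), yᵢ = Kᵢxᵢ:
  A: x = 0.1021, y = 0.4123
  B: x = 0.3351, y = 0.2681
  C: x = 0.5628, y = 0.3196

x_A = 0.1021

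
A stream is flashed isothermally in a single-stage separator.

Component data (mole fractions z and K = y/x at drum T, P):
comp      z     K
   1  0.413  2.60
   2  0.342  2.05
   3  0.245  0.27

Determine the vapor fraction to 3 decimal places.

Rachford–Rice: g(ψ) = Σ zᵢ(Kᵢ−1)/(1+ψ(Kᵢ−1)) = 0.
Check two-phase: ΣzᵢKᵢ = 1.841 > 1 and Σzᵢ/Kᵢ = 1.233 > 1, so g(0) = 0.841 > 0 and g(1) = -0.233 < 0.
Newton–Raphson from ψ = 0.36:
  ψ = 0.360: g = 0.4373, g' = -0.864 → ψ = 0.866
  ψ = 0.866: g = -0.0210, g' = -1.254 → ψ = 0.849
Converged at ψ = 0.849.

ψ = 0.849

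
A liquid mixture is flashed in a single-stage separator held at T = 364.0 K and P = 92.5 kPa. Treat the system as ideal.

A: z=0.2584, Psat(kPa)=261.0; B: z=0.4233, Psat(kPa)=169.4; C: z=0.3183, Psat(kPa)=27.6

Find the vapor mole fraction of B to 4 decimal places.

Raoult's law: Kᵢ = Pᵢˢᵃᵗ/P = Pᵢˢᵃᵗ/92.5.
  K_A = 261.0/92.5 = 2.821622, K_B = 169.4/92.5 = 1.831351, K_C = 27.6/92.5 = 0.298378
Let β = V/F and solve Σ zᵢ(Kᵢ−1)/(1+β(Kᵢ−1)) = 0.
g(0) = ΣzᵢKᵢ − 1 = 0.5993 and g(1) = 1 − Σzᵢ/Kᵢ = -0.3895, so a root lies in (0, 1).
Newton–Raphson from β = 0.5:
  β = 0.5000: g = 0.15091, g' = -0.7526 → β = 0.7005
  β = 0.7005: g = -0.00999, g' = -0.8883 → β = 0.6893
  β = 0.6893: g = -0.00008, g' = -0.8744 → β = 0.6892
Converged at β = 0.6892.
Compositions from xᵢ = zᵢ/(1+β(Kᵢ−1)), yᵢ = Kᵢxᵢ:
  A: x = 0.1146, y = 0.3233
  B: x = 0.2691, y = 0.4928
  C: x = 0.6163, y = 0.1839

y_B = 0.4928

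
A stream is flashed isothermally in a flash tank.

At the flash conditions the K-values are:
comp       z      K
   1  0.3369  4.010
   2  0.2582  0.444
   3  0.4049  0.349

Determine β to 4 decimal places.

β = 0.3276

Rachford–Rice: g(β) = Σ zᵢ(Kᵢ−1)/(1+β(Kᵢ−1)) = 0.
Check two-phase: ΣzᵢKᵢ = 1.6069 > 1 and Σzᵢ/Kᵢ = 1.8257 > 1, so g(0) = 0.6069 > 0 and g(1) = -0.8257 < 0.
Iterate (Newton) starting at β = 0.5:
  β = 0.5000: g = -0.18481, g' = -1.0167 → β = 0.3182
  β = 0.3182: g = 0.01106, g' = -1.1871 → β = 0.3275
  β = 0.3275: g = 0.00008, g' = -1.1705 → β = 0.3276
Converged at β = 0.3276.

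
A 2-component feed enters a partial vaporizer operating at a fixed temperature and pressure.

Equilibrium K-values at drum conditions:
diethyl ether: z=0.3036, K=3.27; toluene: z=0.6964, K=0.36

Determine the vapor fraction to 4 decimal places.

Let ψ = V/F and solve Σ zᵢ(Kᵢ−1)/(1+ψ(Kᵢ−1)) = 0.
Feasibility: ΣzᵢKᵢ = 1.2435, Σzᵢ/Kᵢ = 2.0273 — both > 1, two phases present.
Newton iteration, ψ⁰ = 0.5:
  ψ = 0.5000: g = -0.33264, g' = -0.9601 → ψ = 0.1535
  ψ = 0.1535: g = 0.01679, g' = -1.2111 → ψ = 0.1674
  ψ = 0.1674: g = 0.00022, g' = -1.1793 → ψ = 0.1676
Converged at ψ = 0.1676.

ψ = 0.1676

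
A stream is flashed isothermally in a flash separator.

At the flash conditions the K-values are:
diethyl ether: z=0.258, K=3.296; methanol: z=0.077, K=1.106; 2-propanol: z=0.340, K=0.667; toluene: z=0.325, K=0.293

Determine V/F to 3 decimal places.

V/F = 0.228

Rachford–Rice: g(V/F) = Σ zᵢ(Kᵢ−1)/(1+V/F(Kᵢ−1)) = 0.
Feasibility: ΣzᵢKᵢ = 1.258, Σzᵢ/Kᵢ = 1.767 — both > 1, two phases present.
Newton iteration, V/F⁰ = 0.54:
  V/F = 0.540: g = -0.2375, g' = -0.753 → V/F = 0.225
  V/F = 0.225: g = 0.0033, g' = -0.867 → V/F = 0.228
Converged at V/F = 0.228.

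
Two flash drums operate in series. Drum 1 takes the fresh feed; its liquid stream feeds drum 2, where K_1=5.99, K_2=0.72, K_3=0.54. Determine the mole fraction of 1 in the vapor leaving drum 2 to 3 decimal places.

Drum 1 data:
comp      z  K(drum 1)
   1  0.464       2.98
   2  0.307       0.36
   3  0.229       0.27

y_1 (drum 2) = 0.408

Drum 1:
Let ψ₁ = V/F and solve Σ zᵢ(Kᵢ−1)/(1+ψ₁(Kᵢ−1)) = 0.
g(0) = ΣzᵢKᵢ − 1 = 0.555 and g(1) = 1 − Σzᵢ/Kᵢ = -0.857, so a root lies in (0, 1).
Iterate (Newton) starting at ψ₁ = 0.68:
  ψ₁ = 0.680: g = -0.2883, g' = -1.206 → ψ₁ = 0.441
  ψ₁ = 0.441: g = -0.0297, g' = -1.028 → ψ₁ = 0.412
Converged at ψ₁ = 0.412.
Drum-1 compositions:
  1: x = 0.256, y = 0.761
  2: x = 0.417, y = 0.150
  3: x = 0.328, y = 0.088
Drum-2 feed = drum-1 liquid: z₂ = (0.2555, 0.4170, 0.3275).
Drum 2:
Newton iteration, ψ₂⁰ = 0.5:
  ψ₂ = 0.500: g = 0.0334, g' = -0.682 → ψ₂ = 0.549
  ψ₂ = 0.549: g = 0.0015, g' = -0.625 → ψ₂ = 0.551
Converged at ψ₂ = 0.551.
  1: x = 0.068, y = 0.408
  2: x = 0.493, y = 0.355
  3: x = 0.439, y = 0.237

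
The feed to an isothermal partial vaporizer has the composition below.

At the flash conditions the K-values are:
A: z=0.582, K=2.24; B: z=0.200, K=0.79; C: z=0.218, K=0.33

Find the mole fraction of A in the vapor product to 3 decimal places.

y_A = 0.656

Rachford–Rice: g(β) = Σ zᵢ(Kᵢ−1)/(1+β(Kᵢ−1)) = 0.
Feasibility: ΣzᵢKᵢ = 1.534, Σzᵢ/Kᵢ = 1.174 — both > 1, two phases present.
Newton–Raphson from β = 0.47:
  β = 0.470: g = 0.1962, g' = -0.577 → β = 0.810
  β = 0.810: g = -0.0101, g' = -0.704 → β = 0.796
Converged at β = 0.796.
Compositions from xᵢ = zᵢ/(1+β(Kᵢ−1)), yᵢ = Kᵢxᵢ:
  A: x = 0.293, y = 0.656
  B: x = 0.240, y = 0.190
  C: x = 0.467, y = 0.154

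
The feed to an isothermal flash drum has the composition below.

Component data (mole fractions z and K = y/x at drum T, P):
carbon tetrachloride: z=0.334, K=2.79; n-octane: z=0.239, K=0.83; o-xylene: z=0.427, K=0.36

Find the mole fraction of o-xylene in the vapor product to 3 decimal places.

Rachford–Rice: g(β) = Σ zᵢ(Kᵢ−1)/(1+β(Kᵢ−1)) = 0.
Check two-phase: ΣzᵢKᵢ = 1.284 > 1 and Σzᵢ/Kᵢ = 1.594 > 1, so g(0) = 0.284 > 0 and g(1) = -0.594 < 0.
Newton–Raphson from β = 0.5:
  β = 0.500: g = -0.1308, g' = -0.685 → β = 0.309
  β = 0.309: g = 0.0015, g' = -0.723 → β = 0.311
Converged at β = 0.311.
Compositions from xᵢ = zᵢ/(1+β(Kᵢ−1)), yᵢ = Kᵢxᵢ:
  carbon tetrachloride: x = 0.215, y = 0.599
  n-octane: x = 0.252, y = 0.209
  o-xylene: x = 0.533, y = 0.192

y_o-xylene = 0.192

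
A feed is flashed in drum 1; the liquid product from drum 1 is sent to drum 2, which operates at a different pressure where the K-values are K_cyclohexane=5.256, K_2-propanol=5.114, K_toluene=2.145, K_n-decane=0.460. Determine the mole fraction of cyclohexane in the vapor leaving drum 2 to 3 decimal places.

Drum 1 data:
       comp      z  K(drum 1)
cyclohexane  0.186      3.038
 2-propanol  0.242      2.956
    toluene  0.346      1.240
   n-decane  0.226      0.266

Drum 1:
Rachford–Rice: g(ψ₁) = Σ zᵢ(Kᵢ−1)/(1+ψ₁(Kᵢ−1)) = 0.
Check two-phase: ΣzᵢKᵢ = 1.770 > 1 and Σzᵢ/Kᵢ = 1.272 > 1, so g(0) = 0.770 > 0 and g(1) = -0.272 < 0.
Iterate (Newton) starting at ψ₁ = 0.51:
  ψ₁ = 0.510: g = 0.2317, g' = -0.745 → ψ₁ = 0.821
  ψ₁ = 0.821: g = -0.0248, g' = -1.030 → ψ₁ = 0.797
  ψ₁ = 0.797: g = -0.0007, g' = -0.975 → ψ₁ = 0.796
Converged at ψ₁ = 0.796.
Drum-1 compositions:
  cyclohexane: x = 0.071, y = 0.215
  2-propanol: x = 0.095, y = 0.280
  toluene: x = 0.290, y = 0.360
  n-decane: x = 0.544, y = 0.145
Drum-2 feed = drum-1 liquid: z₂ = (0.0709, 0.0946, 0.2905, 0.5440).
Drum 2:
Let ψ₂ = V/F and solve Σ zᵢ(Kᵢ−1)/(1+ψ₂(Kᵢ−1)) = 0.
g(0) = ΣzᵢKᵢ − 1 = 0.730 and g(1) = 1 − Σzᵢ/Kᵢ = -0.350, so a root lies in (0, 1).
Newton–Raphson from ψ₂ = 0.5:
  ψ₂ = 0.500: g = 0.0329, g' = -0.754 → ψ₂ = 0.544
Converged at ψ₂ = 0.544.
  cyclohexane: x = 0.021, y = 0.112
  2-propanol: x = 0.029, y = 0.149
  toluene: x = 0.179, y = 0.384
  n-decane: x = 0.770, y = 0.354

y_cyclohexane (drum 2) = 0.112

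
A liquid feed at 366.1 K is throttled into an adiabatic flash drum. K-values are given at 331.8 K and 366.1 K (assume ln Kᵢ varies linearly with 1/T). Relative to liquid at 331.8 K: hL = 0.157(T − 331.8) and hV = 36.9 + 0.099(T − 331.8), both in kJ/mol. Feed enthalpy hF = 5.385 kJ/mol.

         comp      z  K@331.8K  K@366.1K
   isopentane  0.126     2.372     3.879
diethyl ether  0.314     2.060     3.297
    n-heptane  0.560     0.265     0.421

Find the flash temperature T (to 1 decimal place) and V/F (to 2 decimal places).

Adiabatic flash: solve Rachford–Rice at each trial T, then check hF = ψ·hV(T) + (1−ψ)·hL(T).
  T = 331.8 K: K = (2.372, 2.060, 0.265), RR gives ψ = 0.111, H_out = 4.081 kJ/mol
  T = 366.1 K: K = (3.879, 3.297, 0.421), RR gives ψ = 0.531, H_out = 23.931 kJ/mol
  T = 349.0 K: K = (3.072, 2.638, 0.338), RR gives ψ = 0.346, H_out = 15.107 kJ/mol
  T = 340.4 K: K = (2.708, 2.339, 0.300), RR gives ψ = 0.240, H_out = 10.079 kJ/mol
  T = 336.1 K: K = (2.537, 2.197, 0.282), RR gives ψ = 0.179, H_out = 7.242 kJ/mol
  T = 334.0 K: K = (2.455, 2.129, 0.274), RR gives ψ = 0.147, H_out = 5.745 kJ/mol
Linear interpolation between T = 331.8 (H_out = 4.081) and T = 334.0 (H_out = 5.745) on hF = 5.385 gives T ≈ 333.5 K, at which ψ = 0.14.

T = 333.5 K, V/F = 0.14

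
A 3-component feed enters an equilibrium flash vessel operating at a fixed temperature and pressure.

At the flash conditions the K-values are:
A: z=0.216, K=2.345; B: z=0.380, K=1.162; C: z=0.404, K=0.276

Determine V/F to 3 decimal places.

Iterate (Newton) starting at V/F = 0.5:
  V/F = 0.500: g = -0.2278, g' = -0.668 → V/F = 0.159
  V/F = 0.159: g = -0.0313, g' = -0.545 → V/F = 0.102
Converged at V/F = 0.102.

V/F = 0.102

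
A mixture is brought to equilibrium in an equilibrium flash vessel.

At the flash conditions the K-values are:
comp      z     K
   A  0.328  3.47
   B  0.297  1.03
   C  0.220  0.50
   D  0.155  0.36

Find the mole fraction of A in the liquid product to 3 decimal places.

Rachford–Rice: g(V/F) = Σ zᵢ(Kᵢ−1)/(1+V/F(Kᵢ−1)) = 0.
Feasibility: ΣzᵢKᵢ = 1.610, Σzᵢ/Kᵢ = 1.253 — both > 1, two phases present.
Newton iteration, V/F⁰ = 0.5:
  V/F = 0.500: g = 0.0787, g' = -0.636 → V/F = 0.624
  V/F = 0.624: g = 0.0026, g' = -0.602 → V/F = 0.628
Converged at V/F = 0.628.
Compositions from xᵢ = zᵢ/(1+V/F(Kᵢ−1)), yᵢ = Kᵢxᵢ:
  A: x = 0.129, y = 0.446
  B: x = 0.292, y = 0.300
  C: x = 0.321, y = 0.160
  D: x = 0.259, y = 0.093

x_A = 0.129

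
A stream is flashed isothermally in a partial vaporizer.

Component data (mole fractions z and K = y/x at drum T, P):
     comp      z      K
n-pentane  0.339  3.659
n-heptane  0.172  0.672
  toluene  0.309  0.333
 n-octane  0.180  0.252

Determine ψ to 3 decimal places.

Newton–Raphson from ψ = 0.42:
  ψ = 0.420: g = -0.1222, g' = -1.039 → ψ = 0.302
  ψ = 0.302: g = 0.0049, g' = -1.143 → ψ = 0.307
Converged at ψ = 0.307.

ψ = 0.307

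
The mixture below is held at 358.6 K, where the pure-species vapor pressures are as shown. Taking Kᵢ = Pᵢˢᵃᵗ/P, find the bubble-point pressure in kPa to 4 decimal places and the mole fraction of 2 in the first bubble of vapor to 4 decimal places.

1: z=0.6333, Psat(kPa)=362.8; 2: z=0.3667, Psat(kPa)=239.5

At the bubble point ψ → 0, so ΣzᵢKᵢ = 1 with Kᵢ = Pᵢˢᵃᵗ/P ⇒ P = ΣzᵢPᵢˢᵃᵗ.
P = 0.6333·362.8 + 0.3667·239.5 = 317.5859 kPa
yᵢ = zᵢPᵢˢᵃᵗ/P ⇒ y_2 = 0.3667·239.5/317.5859 = 0.2765

Pbub = 317.5859 kPa, y_2 = 0.2765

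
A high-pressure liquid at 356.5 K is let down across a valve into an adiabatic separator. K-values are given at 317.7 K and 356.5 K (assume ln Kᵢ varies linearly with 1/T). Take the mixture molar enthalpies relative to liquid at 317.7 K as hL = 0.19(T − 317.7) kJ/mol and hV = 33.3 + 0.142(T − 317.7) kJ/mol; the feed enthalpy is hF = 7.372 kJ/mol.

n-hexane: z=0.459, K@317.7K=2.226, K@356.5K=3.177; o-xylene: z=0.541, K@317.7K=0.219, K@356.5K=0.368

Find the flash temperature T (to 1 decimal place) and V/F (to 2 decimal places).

Adiabatic flash: solve Rachford–Rice at each trial T, then check hF = ψ·hV(T) + (1−ψ)·hL(T).
  T = 317.7 K: K = (2.226, 0.219), RR gives ψ = 0.146, H_out = 4.876 kJ/mol
  T = 356.5 K: K = (3.177, 0.368), RR gives ψ = 0.478, H_out = 22.392 kJ/mol
  T = 337.1 K: K = (2.687, 0.288), RR gives ψ = 0.324, H_out = 14.175 kJ/mol
  T = 327.4 K: K = (2.452, 0.252), RR gives ψ = 0.241, H_out = 9.767 kJ/mol
  T = 322.5 K: K = (2.337, 0.235), RR gives ψ = 0.195, H_out = 7.375 kJ/mol
  T = 320.1 K: K = (2.281, 0.227), RR gives ψ = 0.172, H_out = 6.148 kJ/mol
Linear interpolation between T = 320.1 (H_out = 6.148) and T = 322.5 (H_out = 7.375) on hF = 7.372 gives T ≈ 322.5 K, at which ψ = 0.20.

T = 322.5 K, V/F = 0.20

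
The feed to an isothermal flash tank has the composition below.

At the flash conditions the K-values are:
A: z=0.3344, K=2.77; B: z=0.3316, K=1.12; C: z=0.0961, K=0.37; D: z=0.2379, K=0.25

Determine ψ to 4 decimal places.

Iterate (Newton) starting at ψ = 0.5:
  ψ = 0.5000: g = -0.02233, g' = -0.7230 → ψ = 0.4691
  ψ = 0.4691: g = -0.00017, g' = -0.7124 → ψ = 0.4689
Converged at ψ = 0.4689.

ψ = 0.4689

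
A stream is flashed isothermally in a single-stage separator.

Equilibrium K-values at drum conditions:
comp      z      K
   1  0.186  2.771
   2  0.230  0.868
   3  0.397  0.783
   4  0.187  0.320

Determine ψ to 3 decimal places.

Newton–Raphson from ψ = 0.44:
  ψ = 0.440: g = -0.1238, g' = -0.388 → ψ = 0.121
  ψ = 0.121: g = 0.0135, g' = -0.522 → ψ = 0.147
Converged at ψ = 0.147.

ψ = 0.147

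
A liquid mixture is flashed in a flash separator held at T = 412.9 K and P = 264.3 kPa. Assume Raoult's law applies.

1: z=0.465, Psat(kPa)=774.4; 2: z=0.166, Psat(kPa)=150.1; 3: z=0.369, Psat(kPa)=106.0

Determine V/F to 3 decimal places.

Raoult's law: Kᵢ = Pᵢˢᵃᵗ/P = Pᵢˢᵃᵗ/264.3.
  K_1 = 774.4/264.3 = 2.93000, K_2 = 150.1/264.3 = 0.56792, K_3 = 106.0/264.3 = 0.40106
Rachford–Rice: g(V/F) = Σ zᵢ(Kᵢ−1)/(1+V/F(Kᵢ−1)) = 0.
Check two-phase: ΣzᵢKᵢ = 1.605 > 1 and Σzᵢ/Kᵢ = 1.371 > 1, so g(0) = 0.605 > 0 and g(1) = -0.371 < 0.
Newton–Raphson from V/F = 0.5:
  V/F = 0.500: g = 0.0497, g' = -0.769 → V/F = 0.565
Converged at V/F = 0.565.

V/F = 0.565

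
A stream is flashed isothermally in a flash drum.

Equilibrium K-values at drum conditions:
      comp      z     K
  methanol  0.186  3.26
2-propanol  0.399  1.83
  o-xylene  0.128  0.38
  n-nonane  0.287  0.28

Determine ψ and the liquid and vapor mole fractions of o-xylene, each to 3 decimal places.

ψ = 0.492, x_o-xylene = 0.184, y_o-xylene = 0.070

Newton–Raphson from ψ = 0.68:
  ψ = 0.680: g = -0.1647, g' = -0.978 → ψ = 0.512
  ψ = 0.512: g = -0.0160, g' = -0.818 → ψ = 0.492
Converged at ψ = 0.492.
Compositions from xᵢ = zᵢ/(1+ψ(Kᵢ−1)), yᵢ = Kᵢxᵢ:
  methanol: x = 0.088, y = 0.287
  2-propanol: x = 0.283, y = 0.518
  o-xylene: x = 0.184, y = 0.070
  n-nonane: x = 0.444, y = 0.124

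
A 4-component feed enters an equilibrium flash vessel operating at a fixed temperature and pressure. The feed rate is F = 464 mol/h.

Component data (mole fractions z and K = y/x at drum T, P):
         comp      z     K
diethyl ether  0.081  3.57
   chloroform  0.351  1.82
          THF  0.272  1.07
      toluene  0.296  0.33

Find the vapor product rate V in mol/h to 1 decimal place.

Iterate (Newton) starting at ψ = 0.5:
  ψ = 0.500: g = 0.0154, g' = -0.523 → ψ = 0.529
Converged at ψ = 0.529.
Then V = ψ·F = 0.5292·464 = 245.6 mol/h and L = F − V = 218.4 mol/h.

V = 245.6 mol/h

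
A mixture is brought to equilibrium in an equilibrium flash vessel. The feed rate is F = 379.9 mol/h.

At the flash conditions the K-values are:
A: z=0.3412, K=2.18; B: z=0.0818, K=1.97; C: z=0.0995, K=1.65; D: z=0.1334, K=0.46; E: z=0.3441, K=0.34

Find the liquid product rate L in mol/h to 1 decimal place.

L = 239.2 mol/h

Let ψ = V/F and solve Σ zᵢ(Kᵢ−1)/(1+ψ(Kᵢ−1)) = 0.
g(0) = ΣzᵢKᵢ − 1 = 0.2475 and g(1) = 1 − Σzᵢ/Kᵢ = -0.5604, so a root lies in (0, 1).
Newton iteration, ψ⁰ = 0.56:
  ψ = 0.5600: g = -0.12226, g' = -0.6843 → ψ = 0.3813
  ψ = 0.3813: g = -0.00677, g' = -0.6233 → ψ = 0.3705
Converged at ψ = 0.3704.
Then V = ψ·F = 0.3704·379.9 = 140.7 mol/h and L = F − V = 239.2 mol/h.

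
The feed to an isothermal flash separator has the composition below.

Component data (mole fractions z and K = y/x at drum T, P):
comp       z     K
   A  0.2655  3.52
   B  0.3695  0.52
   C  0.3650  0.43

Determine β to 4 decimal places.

β = 0.2140

Rachford–Rice: g(β) = Σ zᵢ(Kᵢ−1)/(1+β(Kᵢ−1)) = 0.
Check two-phase: ΣzᵢKᵢ = 1.2837 > 1 and Σzᵢ/Kᵢ = 1.6348 > 1, so g(0) = 0.2836 > 0 and g(1) = -0.6348 < 0.
Iterate (Newton) starting at β = 0.5:
  β = 0.5000: g = -0.22830, g' = -0.7095 → β = 0.1782
  β = 0.1782: g = 0.03619, g' = -1.0517 → β = 0.2126
  β = 0.2126: g = 0.00138, g' = -0.9740 → β = 0.2140
Converged at β = 0.2140.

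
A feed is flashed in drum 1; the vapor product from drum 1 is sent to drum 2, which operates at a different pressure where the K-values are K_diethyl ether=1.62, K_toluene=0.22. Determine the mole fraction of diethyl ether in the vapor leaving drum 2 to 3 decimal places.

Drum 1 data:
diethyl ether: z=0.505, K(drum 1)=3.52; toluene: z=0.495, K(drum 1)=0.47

y_diethyl ether (drum 2) = 0.903

Drum 1:
Newton–Raphson from ψ₁ = 0.5:
  ψ₁ = 0.500: g = 0.2062, g' = -0.885 → ψ₁ = 0.733
  ψ₁ = 0.733: g = 0.0180, g' = -0.767 → ψ₁ = 0.756
Converged at ψ₁ = 0.756.
Drum-1 compositions:
  diethyl ether: x = 0.174, y = 0.612
  toluene: x = 0.826, y = 0.388
Drum-2 feed = drum-1 vapor: z₂ = (0.6117, 0.3883).
Drum 2:
Rachford–Rice: g(ψ₂) = Σ zᵢ(Kᵢ−1)/(1+ψ₂(Kᵢ−1)) = 0.
Feasibility: ΣzᵢKᵢ = 1.076, Σzᵢ/Kᵢ = 2.143 — both > 1, two phases present.
Iterate (Newton) starting at ψ₂ = 0.5:
  ψ₂ = 0.500: g = -0.2071, g' = -0.772 → ψ₂ = 0.232
  ψ₂ = 0.232: g = -0.0382, g' = -0.532 → ψ₂ = 0.160
  ψ₂ = 0.160: g = -0.0011, g' = -0.503 → ψ₂ = 0.158
Converged at ψ₂ = 0.158.
  diethyl ether: x = 0.557, y = 0.903
  toluene: x = 0.443, y = 0.097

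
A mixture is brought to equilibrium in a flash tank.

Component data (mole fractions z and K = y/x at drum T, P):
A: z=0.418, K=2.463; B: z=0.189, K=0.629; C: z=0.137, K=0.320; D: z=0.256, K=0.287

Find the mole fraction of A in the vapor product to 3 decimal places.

Newton–Raphson from V/F = 0.55:
  V/F = 0.550: g = -0.1983, g' = -0.830 → V/F = 0.311
  V/F = 0.311: g = -0.0116, g' = -0.773 → V/F = 0.296
Converged at V/F = 0.296.
Compositions from xᵢ = zᵢ/(1+V/F(Kᵢ−1)), yᵢ = Kᵢxᵢ:
  A: x = 0.292, y = 0.718
  B: x = 0.212, y = 0.134
  C: x = 0.172, y = 0.055
  D: x = 0.324, y = 0.093

y_A = 0.718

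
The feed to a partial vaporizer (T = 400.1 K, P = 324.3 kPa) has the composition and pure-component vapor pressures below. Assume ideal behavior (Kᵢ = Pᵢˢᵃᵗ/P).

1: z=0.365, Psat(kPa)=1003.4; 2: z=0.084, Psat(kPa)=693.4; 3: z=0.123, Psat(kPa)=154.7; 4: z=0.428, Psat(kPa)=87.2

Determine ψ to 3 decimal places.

ψ = 0.360

Raoult's law: Kᵢ = Pᵢˢᵃᵗ/P = Pᵢˢᵃᵗ/324.3.
  K_1 = 1003.4/324.3 = 3.09405, K_2 = 693.4/324.3 = 2.13814, K_3 = 154.7/324.3 = 0.47703, K_4 = 87.2/324.3 = 0.26889
Rachford–Rice: g(ψ) = Σ zᵢ(Kᵢ−1)/(1+ψ(Kᵢ−1)) = 0.
g(0) = ΣzᵢKᵢ − 1 = 0.483 and g(1) = 1 − Σzᵢ/Kᵢ = -1.007, so a root lies in (0, 1).
Newton iteration, ψ⁰ = 0.5:
  ψ = 0.500: g = -0.1460, g' = -1.056 → ψ = 0.362
  ψ = 0.362: g = -0.0022, g' = -1.047 → ψ = 0.360
Converged at ψ = 0.360.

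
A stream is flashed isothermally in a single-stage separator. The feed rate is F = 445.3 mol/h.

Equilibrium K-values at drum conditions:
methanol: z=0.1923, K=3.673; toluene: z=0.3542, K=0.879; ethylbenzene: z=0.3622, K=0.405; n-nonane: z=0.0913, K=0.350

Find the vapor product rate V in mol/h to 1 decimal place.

V = 77.4 mol/h

Rachford–Rice: g(ψ) = Σ zᵢ(Kᵢ−1)/(1+ψ(Kᵢ−1)) = 0.
Check two-phase: ΣzᵢKᵢ = 1.1963 > 1 and Σzᵢ/Kᵢ = 1.6105 > 1, so g(0) = 0.1963 > 0 and g(1) = -0.6105 < 0.
Newton iteration, ψ⁰ = 0.52:
  ψ = 0.5200: g = -0.23237, g' = -0.6033 → ψ = 0.1349
  ψ = 0.1349: g = 0.03489, g' = -0.9456 → ψ = 0.1718
  ψ = 0.1718: g = 0.00167, g' = -0.8587 → ψ = 0.1737
Converged at ψ = 0.1737.
Then V = ψ·F = 0.1737·445.3 = 77.4 mol/h and L = F − V = 367.9 mol/h.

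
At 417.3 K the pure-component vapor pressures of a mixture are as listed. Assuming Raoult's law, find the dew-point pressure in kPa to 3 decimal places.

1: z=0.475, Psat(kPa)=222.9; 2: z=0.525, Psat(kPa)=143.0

At the dew point ψ → 1, so Σzᵢ/Kᵢ = 1 with Kᵢ = Pᵢˢᵃᵗ/P ⇒ 1/P = Σzᵢ/Pᵢˢᵃᵗ.
1/P = 0.475/222.9 + 0.525/143.0 = 0.005802 ⇒ P = 172.345 kPa

Pdew = 172.345 kPa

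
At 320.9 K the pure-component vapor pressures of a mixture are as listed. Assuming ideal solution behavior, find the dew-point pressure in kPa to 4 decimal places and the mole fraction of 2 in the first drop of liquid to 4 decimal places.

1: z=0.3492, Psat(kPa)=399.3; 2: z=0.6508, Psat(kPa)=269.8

At the dew point ψ → 1, so Σzᵢ/Kᵢ = 1 with Kᵢ = Pᵢˢᵃᵗ/P ⇒ 1/P = Σzᵢ/Pᵢˢᵃᵗ.
1/P = 0.3492/399.3 + 0.6508/269.8 = 0.0032867 ⇒ P = 304.2577 kPa
xᵢ = zᵢP/Pᵢˢᵃᵗ ⇒ x_2 = 0.6508·304.2577/269.8 = 0.7339

Pdew = 304.2577 kPa, x_2 = 0.7339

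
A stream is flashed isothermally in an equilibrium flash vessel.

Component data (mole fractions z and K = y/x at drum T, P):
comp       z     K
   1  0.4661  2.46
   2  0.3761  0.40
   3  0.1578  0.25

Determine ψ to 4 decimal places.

Material balance + equilibrium reduce to Σ zᵢ(Kᵢ−1)/(1+ψ(Kᵢ−1)) = 0.
Feasibility: ΣzᵢKᵢ = 1.3365, Σzᵢ/Kᵢ = 1.7609 — both > 1, two phases present.
Newton iteration, ψ⁰ = 0.59:
  ψ = 0.5900: g = -0.19602, g' = -0.8968 → ψ = 0.3714
  ψ = 0.3714: g = -0.01318, g' = -0.8124 → ψ = 0.3552
Converged at ψ = 0.3552.

ψ = 0.3552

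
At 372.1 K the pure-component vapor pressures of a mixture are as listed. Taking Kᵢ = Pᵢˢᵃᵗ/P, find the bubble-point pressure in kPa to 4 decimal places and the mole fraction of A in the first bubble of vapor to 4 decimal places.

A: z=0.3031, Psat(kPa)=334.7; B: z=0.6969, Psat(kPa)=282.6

At the bubble point ψ → 0, so ΣzᵢKᵢ = 1 with Kᵢ = Pᵢˢᵃᵗ/P ⇒ P = ΣzᵢPᵢˢᵃᵗ.
P = 0.3031·334.7 + 0.6969·282.6 = 298.3915 kPa
yᵢ = zᵢPᵢˢᵃᵗ/P ⇒ y_A = 0.3031·334.7/298.3915 = 0.3400

Pbub = 298.3915 kPa, y_A = 0.3400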